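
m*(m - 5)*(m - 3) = m^3 - 8*m^2 + 15*m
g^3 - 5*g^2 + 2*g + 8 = (g - 4)*(g - 2)*(g + 1)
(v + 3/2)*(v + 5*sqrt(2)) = v^2 + 3*v/2 + 5*sqrt(2)*v + 15*sqrt(2)/2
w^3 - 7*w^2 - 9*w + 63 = (w - 7)*(w - 3)*(w + 3)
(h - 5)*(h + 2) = h^2 - 3*h - 10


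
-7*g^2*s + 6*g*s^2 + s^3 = s*(-g + s)*(7*g + s)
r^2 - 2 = (r - sqrt(2))*(r + sqrt(2))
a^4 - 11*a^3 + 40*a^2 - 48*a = a*(a - 4)^2*(a - 3)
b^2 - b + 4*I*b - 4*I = (b - 1)*(b + 4*I)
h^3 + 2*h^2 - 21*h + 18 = (h - 3)*(h - 1)*(h + 6)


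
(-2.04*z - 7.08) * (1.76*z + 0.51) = -3.5904*z^2 - 13.5012*z - 3.6108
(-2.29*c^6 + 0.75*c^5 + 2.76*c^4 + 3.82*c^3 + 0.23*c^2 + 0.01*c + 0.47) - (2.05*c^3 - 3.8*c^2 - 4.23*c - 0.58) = -2.29*c^6 + 0.75*c^5 + 2.76*c^4 + 1.77*c^3 + 4.03*c^2 + 4.24*c + 1.05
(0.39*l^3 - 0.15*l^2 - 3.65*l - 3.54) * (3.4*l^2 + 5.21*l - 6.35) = 1.326*l^5 + 1.5219*l^4 - 15.668*l^3 - 30.1*l^2 + 4.7341*l + 22.479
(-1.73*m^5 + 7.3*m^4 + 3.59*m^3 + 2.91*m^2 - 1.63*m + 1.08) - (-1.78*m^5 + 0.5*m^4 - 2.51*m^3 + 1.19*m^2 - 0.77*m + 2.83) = 0.05*m^5 + 6.8*m^4 + 6.1*m^3 + 1.72*m^2 - 0.86*m - 1.75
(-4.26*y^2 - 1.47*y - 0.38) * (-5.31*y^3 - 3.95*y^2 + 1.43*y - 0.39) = 22.6206*y^5 + 24.6327*y^4 + 1.7325*y^3 + 1.0603*y^2 + 0.0299*y + 0.1482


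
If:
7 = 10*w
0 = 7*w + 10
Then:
No Solution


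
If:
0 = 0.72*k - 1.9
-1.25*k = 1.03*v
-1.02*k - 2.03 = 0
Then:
No Solution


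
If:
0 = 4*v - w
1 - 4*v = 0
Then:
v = 1/4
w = 1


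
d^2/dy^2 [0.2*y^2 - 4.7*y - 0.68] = 0.400000000000000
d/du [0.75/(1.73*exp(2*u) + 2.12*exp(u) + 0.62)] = (-2.595*exp(u) - 1.59)*exp(u)/(1.73*exp(2*u) + 2.12*exp(u) + 0.62)^2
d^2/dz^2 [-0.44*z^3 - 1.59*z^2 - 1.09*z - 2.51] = -2.64*z - 3.18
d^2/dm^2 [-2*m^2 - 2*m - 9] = -4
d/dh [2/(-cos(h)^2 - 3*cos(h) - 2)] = -2*(2*cos(h) + 3)*sin(h)/(cos(h)^2 + 3*cos(h) + 2)^2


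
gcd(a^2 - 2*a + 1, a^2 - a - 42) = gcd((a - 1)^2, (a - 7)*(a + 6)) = 1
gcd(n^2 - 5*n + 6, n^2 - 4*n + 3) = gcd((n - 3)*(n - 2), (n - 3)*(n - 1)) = n - 3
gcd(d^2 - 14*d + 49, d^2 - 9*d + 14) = d - 7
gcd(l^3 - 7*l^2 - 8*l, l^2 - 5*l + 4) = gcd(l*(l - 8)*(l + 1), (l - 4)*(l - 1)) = 1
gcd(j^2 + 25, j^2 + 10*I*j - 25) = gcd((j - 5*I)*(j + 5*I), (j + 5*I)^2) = j + 5*I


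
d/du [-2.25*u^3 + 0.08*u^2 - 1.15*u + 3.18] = -6.75*u^2 + 0.16*u - 1.15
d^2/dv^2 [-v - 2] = 0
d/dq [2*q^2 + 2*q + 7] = 4*q + 2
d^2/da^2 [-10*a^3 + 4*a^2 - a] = 8 - 60*a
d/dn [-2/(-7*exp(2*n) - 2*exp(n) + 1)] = (-28*exp(n) - 4)*exp(n)/(7*exp(2*n) + 2*exp(n) - 1)^2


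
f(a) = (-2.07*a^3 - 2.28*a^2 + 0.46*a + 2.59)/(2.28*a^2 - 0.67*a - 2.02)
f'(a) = (0.67 - 4.56*a)*(-2.07*a^3 - 2.28*a^2 + 0.46*a + 2.59)/(2.28*a^2 - 0.67*a - 2.02)^2 + (-6.21*a^2 - 4.56*a + 0.46)/(2.28*a^2 - 0.67*a - 2.02)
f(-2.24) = 1.23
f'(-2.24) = -0.65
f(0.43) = -1.17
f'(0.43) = 0.61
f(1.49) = -4.22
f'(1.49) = 2.82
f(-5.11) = 3.56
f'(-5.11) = -0.87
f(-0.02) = -1.29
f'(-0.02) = 0.21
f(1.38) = -4.69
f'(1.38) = 6.24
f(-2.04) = 1.10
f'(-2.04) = -0.58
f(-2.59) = 1.47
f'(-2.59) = -0.74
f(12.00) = -12.25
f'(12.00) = -0.90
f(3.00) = -4.39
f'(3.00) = -0.73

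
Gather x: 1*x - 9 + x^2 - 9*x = x^2 - 8*x - 9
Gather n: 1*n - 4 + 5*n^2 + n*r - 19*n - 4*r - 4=5*n^2 + n*(r - 18) - 4*r - 8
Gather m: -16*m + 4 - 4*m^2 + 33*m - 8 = -4*m^2 + 17*m - 4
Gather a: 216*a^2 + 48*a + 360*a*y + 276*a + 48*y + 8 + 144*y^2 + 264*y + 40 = 216*a^2 + a*(360*y + 324) + 144*y^2 + 312*y + 48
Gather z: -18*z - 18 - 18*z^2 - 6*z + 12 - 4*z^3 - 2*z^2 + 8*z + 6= -4*z^3 - 20*z^2 - 16*z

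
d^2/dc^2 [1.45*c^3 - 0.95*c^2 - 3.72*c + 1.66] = 8.7*c - 1.9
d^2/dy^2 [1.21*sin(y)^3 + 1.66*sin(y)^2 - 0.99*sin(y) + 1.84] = 0.0824999999999996*sin(y) + 2.7225*sin(3*y) + 3.32*cos(2*y)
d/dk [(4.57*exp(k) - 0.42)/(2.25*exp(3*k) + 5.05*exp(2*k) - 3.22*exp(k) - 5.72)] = (-20.565*exp(3*k) - 20.2435*exp(2*k) + 4.242*exp(k) - 27.4928)*exp(k)/(5.0625*exp(6*k) + 22.725*exp(5*k) + 11.0125*exp(4*k) - 58.262*exp(3*k) - 47.4036*exp(2*k) + 36.8368*exp(k) + 32.7184)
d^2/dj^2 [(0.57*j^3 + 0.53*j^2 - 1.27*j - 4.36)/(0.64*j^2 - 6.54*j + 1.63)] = (3.5527136788005e-15*j^4 + 50.966728*j^3 - 50.490396*j^2 + 126.531078*j - 388.132242)/(0.262144*j^6 - 8.036352*j^5 + 84.124416*j^4 - 320.661432*j^3 + 214.254372*j^2 - 52.128378*j + 4.330747)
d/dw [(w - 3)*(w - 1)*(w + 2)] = 3*w^2 - 4*w - 5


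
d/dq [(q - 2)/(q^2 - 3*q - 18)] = (q^2 - 3*q - (q - 2)*(2*q - 3) - 18)/(-q^2 + 3*q + 18)^2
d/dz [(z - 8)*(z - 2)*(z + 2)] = 3*z^2 - 16*z - 4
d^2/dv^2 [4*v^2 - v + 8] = 8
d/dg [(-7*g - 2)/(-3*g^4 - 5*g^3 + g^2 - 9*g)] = (-63*g^4 - 94*g^3 - 23*g^2 + 4*g - 18)/(g^2*(9*g^6 + 30*g^5 + 19*g^4 + 44*g^3 + 91*g^2 - 18*g + 81))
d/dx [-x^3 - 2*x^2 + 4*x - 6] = -3*x^2 - 4*x + 4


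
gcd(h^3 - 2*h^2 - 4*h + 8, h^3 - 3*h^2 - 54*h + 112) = h - 2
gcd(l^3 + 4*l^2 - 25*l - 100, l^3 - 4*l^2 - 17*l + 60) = l^2 - l - 20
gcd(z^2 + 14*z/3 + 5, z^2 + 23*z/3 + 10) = z + 5/3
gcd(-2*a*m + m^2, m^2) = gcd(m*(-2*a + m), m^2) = m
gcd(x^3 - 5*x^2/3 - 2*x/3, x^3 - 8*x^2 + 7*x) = x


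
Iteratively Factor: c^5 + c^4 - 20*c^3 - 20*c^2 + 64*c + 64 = (c + 1)*(c^4 - 20*c^2 + 64) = (c - 4)*(c + 1)*(c^3 + 4*c^2 - 4*c - 16) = (c - 4)*(c + 1)*(c + 2)*(c^2 + 2*c - 8) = (c - 4)*(c - 2)*(c + 1)*(c + 2)*(c + 4)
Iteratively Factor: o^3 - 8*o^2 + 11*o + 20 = (o + 1)*(o^2 - 9*o + 20) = (o - 5)*(o + 1)*(o - 4)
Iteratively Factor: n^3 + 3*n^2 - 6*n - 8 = (n + 1)*(n^2 + 2*n - 8) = (n - 2)*(n + 1)*(n + 4)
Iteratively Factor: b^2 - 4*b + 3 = (b - 1)*(b - 3)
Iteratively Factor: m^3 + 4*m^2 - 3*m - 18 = (m + 3)*(m^2 + m - 6) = (m - 2)*(m + 3)*(m + 3)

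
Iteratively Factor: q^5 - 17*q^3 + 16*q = (q)*(q^4 - 17*q^2 + 16) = q*(q + 4)*(q^3 - 4*q^2 - q + 4) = q*(q - 4)*(q + 4)*(q^2 - 1) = q*(q - 4)*(q - 1)*(q + 4)*(q + 1)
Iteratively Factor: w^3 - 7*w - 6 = (w - 3)*(w^2 + 3*w + 2) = (w - 3)*(w + 2)*(w + 1)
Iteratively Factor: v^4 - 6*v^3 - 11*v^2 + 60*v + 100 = (v - 5)*(v^3 - v^2 - 16*v - 20) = (v - 5)^2*(v^2 + 4*v + 4) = (v - 5)^2*(v + 2)*(v + 2)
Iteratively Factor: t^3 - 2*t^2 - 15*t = (t + 3)*(t^2 - 5*t) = (t - 5)*(t + 3)*(t)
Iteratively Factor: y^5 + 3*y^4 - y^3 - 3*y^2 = (y)*(y^4 + 3*y^3 - y^2 - 3*y) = y*(y + 1)*(y^3 + 2*y^2 - 3*y) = y*(y - 1)*(y + 1)*(y^2 + 3*y) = y^2*(y - 1)*(y + 1)*(y + 3)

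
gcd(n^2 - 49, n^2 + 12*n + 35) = n + 7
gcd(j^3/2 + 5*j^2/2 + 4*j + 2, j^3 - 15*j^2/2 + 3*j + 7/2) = 1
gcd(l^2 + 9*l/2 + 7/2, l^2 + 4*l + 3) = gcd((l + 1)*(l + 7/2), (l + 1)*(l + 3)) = l + 1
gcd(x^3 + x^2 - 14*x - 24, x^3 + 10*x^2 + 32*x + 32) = x + 2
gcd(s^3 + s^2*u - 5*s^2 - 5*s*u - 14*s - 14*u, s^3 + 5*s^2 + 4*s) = 1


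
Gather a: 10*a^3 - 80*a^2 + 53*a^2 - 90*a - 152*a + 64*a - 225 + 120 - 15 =10*a^3 - 27*a^2 - 178*a - 120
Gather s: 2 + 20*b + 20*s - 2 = 20*b + 20*s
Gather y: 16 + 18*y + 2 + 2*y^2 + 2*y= 2*y^2 + 20*y + 18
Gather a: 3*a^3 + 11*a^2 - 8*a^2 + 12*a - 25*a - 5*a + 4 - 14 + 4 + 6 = 3*a^3 + 3*a^2 - 18*a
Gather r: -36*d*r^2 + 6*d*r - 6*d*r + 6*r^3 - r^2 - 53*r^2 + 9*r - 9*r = 6*r^3 + r^2*(-36*d - 54)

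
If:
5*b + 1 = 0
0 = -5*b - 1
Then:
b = -1/5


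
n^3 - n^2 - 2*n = n*(n - 2)*(n + 1)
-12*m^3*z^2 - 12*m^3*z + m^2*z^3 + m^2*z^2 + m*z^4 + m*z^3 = z*(-3*m + z)*(4*m + z)*(m*z + m)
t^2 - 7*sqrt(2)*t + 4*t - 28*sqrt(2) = (t + 4)*(t - 7*sqrt(2))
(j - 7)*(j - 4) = j^2 - 11*j + 28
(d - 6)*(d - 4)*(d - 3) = d^3 - 13*d^2 + 54*d - 72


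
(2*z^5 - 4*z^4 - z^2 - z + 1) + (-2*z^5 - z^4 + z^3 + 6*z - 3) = -5*z^4 + z^3 - z^2 + 5*z - 2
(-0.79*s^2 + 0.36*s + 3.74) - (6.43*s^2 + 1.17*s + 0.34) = -7.22*s^2 - 0.81*s + 3.4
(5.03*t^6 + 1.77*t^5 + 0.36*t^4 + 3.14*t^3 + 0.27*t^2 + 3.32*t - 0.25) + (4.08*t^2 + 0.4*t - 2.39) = 5.03*t^6 + 1.77*t^5 + 0.36*t^4 + 3.14*t^3 + 4.35*t^2 + 3.72*t - 2.64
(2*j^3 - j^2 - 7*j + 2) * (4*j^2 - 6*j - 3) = 8*j^5 - 16*j^4 - 28*j^3 + 53*j^2 + 9*j - 6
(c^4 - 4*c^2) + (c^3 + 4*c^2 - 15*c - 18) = c^4 + c^3 - 15*c - 18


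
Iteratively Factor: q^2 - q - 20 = (q + 4)*(q - 5)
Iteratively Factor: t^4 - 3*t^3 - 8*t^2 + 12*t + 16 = (t - 4)*(t^3 + t^2 - 4*t - 4) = (t - 4)*(t - 2)*(t^2 + 3*t + 2) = (t - 4)*(t - 2)*(t + 1)*(t + 2)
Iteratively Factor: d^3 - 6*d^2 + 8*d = (d - 2)*(d^2 - 4*d) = d*(d - 2)*(d - 4)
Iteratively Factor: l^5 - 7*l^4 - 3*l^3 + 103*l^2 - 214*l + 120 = (l - 2)*(l^4 - 5*l^3 - 13*l^2 + 77*l - 60) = (l - 2)*(l + 4)*(l^3 - 9*l^2 + 23*l - 15) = (l - 2)*(l - 1)*(l + 4)*(l^2 - 8*l + 15) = (l - 3)*(l - 2)*(l - 1)*(l + 4)*(l - 5)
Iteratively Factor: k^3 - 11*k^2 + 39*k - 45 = (k - 5)*(k^2 - 6*k + 9) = (k - 5)*(k - 3)*(k - 3)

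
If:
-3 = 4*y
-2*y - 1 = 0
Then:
No Solution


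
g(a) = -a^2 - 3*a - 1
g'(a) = -2*a - 3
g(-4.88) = -10.17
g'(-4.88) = 6.76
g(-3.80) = -4.04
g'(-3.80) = 4.60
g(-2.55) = 0.15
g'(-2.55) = 2.10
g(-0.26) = -0.29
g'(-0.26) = -2.48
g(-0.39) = 0.02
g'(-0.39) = -2.22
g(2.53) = -14.99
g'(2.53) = -8.06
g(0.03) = -1.09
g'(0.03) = -3.06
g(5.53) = -48.17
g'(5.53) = -14.06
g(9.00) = -109.00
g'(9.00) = -21.00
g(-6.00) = -19.00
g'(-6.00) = 9.00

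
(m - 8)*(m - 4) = m^2 - 12*m + 32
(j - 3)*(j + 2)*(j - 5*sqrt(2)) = j^3 - 5*sqrt(2)*j^2 - j^2 - 6*j + 5*sqrt(2)*j + 30*sqrt(2)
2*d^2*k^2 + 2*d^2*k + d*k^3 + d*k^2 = k*(2*d + k)*(d*k + d)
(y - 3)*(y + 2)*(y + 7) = y^3 + 6*y^2 - 13*y - 42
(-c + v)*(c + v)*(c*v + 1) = -c^3*v - c^2 + c*v^3 + v^2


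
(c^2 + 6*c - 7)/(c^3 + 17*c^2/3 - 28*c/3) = 3*(c - 1)/(c*(3*c - 4))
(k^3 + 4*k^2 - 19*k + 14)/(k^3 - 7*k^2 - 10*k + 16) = (k^2 + 5*k - 14)/(k^2 - 6*k - 16)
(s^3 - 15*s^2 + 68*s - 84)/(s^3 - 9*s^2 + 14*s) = (s - 6)/s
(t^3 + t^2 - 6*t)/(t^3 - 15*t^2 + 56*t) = (t^2 + t - 6)/(t^2 - 15*t + 56)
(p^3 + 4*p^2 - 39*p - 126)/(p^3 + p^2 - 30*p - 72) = (p + 7)/(p + 4)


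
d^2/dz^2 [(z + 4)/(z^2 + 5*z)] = 2*(-3*z*(z + 3)*(z + 5) + (z + 4)*(2*z + 5)^2)/(z^3*(z + 5)^3)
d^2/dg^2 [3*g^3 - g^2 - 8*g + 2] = 18*g - 2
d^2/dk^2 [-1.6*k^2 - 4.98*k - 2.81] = -3.20000000000000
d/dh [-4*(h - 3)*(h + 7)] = -8*h - 16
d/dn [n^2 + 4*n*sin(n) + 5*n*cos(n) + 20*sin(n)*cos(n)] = -5*n*sin(n) + 4*n*cos(n) + 2*n + 4*sin(n) + 5*cos(n) + 20*cos(2*n)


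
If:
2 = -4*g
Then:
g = -1/2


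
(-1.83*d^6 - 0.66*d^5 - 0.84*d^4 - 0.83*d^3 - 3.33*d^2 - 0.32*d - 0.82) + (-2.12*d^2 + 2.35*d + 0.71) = -1.83*d^6 - 0.66*d^5 - 0.84*d^4 - 0.83*d^3 - 5.45*d^2 + 2.03*d - 0.11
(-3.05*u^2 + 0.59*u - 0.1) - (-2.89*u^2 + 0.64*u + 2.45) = -0.16*u^2 - 0.05*u - 2.55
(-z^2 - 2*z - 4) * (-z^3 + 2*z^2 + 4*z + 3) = z^5 - 4*z^3 - 19*z^2 - 22*z - 12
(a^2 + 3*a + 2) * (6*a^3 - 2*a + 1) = 6*a^5 + 18*a^4 + 10*a^3 - 5*a^2 - a + 2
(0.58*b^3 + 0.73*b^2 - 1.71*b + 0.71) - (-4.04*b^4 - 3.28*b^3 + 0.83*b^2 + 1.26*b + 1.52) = 4.04*b^4 + 3.86*b^3 - 0.1*b^2 - 2.97*b - 0.81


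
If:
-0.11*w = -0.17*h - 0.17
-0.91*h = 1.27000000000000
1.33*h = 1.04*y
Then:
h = -1.40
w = -0.61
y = -1.78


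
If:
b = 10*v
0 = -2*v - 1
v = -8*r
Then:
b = -5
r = 1/16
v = -1/2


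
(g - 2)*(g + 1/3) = g^2 - 5*g/3 - 2/3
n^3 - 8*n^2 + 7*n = n*(n - 7)*(n - 1)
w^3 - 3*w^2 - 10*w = w*(w - 5)*(w + 2)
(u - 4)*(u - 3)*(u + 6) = u^3 - u^2 - 30*u + 72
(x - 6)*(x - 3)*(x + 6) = x^3 - 3*x^2 - 36*x + 108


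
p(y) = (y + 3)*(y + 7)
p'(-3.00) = 4.00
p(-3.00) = 0.00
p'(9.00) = 28.00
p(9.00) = 192.00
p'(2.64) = 15.28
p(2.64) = 54.37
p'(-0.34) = 9.32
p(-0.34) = 17.72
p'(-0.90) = 8.20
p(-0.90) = 12.81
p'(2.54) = 15.08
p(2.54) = 52.85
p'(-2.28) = 5.44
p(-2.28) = 3.40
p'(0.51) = 11.02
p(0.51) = 26.36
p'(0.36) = 10.72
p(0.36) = 24.73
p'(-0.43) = 9.14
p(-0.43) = 16.88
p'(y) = 2*y + 10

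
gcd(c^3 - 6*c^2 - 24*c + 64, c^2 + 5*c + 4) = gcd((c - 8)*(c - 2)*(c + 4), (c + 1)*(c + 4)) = c + 4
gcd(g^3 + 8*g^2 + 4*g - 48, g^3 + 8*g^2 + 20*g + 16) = g + 4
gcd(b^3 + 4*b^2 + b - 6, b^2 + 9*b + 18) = b + 3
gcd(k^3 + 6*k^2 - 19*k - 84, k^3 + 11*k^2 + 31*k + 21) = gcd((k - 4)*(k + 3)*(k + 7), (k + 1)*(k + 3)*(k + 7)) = k^2 + 10*k + 21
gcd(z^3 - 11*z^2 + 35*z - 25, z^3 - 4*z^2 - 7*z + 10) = z^2 - 6*z + 5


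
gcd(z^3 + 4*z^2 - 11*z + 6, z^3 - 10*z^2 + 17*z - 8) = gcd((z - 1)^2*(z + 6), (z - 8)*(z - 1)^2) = z^2 - 2*z + 1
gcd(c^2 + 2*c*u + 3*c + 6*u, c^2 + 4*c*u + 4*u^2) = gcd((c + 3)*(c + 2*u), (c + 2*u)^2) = c + 2*u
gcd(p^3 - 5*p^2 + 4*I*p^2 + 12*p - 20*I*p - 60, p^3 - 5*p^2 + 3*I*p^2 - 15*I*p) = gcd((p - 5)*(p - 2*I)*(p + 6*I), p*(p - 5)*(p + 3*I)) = p - 5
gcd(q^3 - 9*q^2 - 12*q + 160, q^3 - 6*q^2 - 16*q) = q - 8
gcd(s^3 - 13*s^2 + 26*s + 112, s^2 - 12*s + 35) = s - 7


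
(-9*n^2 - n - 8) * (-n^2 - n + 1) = 9*n^4 + 10*n^3 + 7*n - 8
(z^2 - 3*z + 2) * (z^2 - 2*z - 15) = z^4 - 5*z^3 - 7*z^2 + 41*z - 30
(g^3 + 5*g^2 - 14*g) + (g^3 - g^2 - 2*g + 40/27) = 2*g^3 + 4*g^2 - 16*g + 40/27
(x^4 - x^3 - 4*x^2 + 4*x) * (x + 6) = x^5 + 5*x^4 - 10*x^3 - 20*x^2 + 24*x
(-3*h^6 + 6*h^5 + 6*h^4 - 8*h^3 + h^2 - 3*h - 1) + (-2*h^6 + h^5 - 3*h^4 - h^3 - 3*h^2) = -5*h^6 + 7*h^5 + 3*h^4 - 9*h^3 - 2*h^2 - 3*h - 1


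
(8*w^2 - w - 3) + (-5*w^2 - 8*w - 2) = 3*w^2 - 9*w - 5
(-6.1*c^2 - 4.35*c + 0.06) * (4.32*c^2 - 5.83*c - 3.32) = -26.352*c^4 + 16.771*c^3 + 45.8717*c^2 + 14.0922*c - 0.1992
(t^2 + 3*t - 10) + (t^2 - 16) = 2*t^2 + 3*t - 26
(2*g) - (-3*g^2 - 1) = 3*g^2 + 2*g + 1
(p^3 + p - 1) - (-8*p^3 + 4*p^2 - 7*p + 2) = 9*p^3 - 4*p^2 + 8*p - 3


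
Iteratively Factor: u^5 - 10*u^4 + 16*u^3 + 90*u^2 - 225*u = (u)*(u^4 - 10*u^3 + 16*u^2 + 90*u - 225) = u*(u - 3)*(u^3 - 7*u^2 - 5*u + 75) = u*(u - 5)*(u - 3)*(u^2 - 2*u - 15) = u*(u - 5)^2*(u - 3)*(u + 3)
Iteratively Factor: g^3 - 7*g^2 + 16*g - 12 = (g - 3)*(g^2 - 4*g + 4) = (g - 3)*(g - 2)*(g - 2)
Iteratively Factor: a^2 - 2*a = (a - 2)*(a)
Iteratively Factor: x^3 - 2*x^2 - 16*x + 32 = (x - 2)*(x^2 - 16) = (x - 2)*(x + 4)*(x - 4)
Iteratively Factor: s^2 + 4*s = (s)*(s + 4)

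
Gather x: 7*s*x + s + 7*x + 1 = s + x*(7*s + 7) + 1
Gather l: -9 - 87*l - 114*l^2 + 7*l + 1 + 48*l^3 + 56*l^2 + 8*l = 48*l^3 - 58*l^2 - 72*l - 8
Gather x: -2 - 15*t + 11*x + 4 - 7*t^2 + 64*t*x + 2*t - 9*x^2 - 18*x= -7*t^2 - 13*t - 9*x^2 + x*(64*t - 7) + 2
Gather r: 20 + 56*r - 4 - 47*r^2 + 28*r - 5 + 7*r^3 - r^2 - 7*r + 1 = 7*r^3 - 48*r^2 + 77*r + 12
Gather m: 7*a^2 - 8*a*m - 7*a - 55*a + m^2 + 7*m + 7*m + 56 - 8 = 7*a^2 - 62*a + m^2 + m*(14 - 8*a) + 48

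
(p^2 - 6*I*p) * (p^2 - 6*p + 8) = p^4 - 6*p^3 - 6*I*p^3 + 8*p^2 + 36*I*p^2 - 48*I*p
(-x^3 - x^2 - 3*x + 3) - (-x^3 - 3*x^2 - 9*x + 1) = 2*x^2 + 6*x + 2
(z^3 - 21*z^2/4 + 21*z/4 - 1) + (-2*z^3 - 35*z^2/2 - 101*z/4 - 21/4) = -z^3 - 91*z^2/4 - 20*z - 25/4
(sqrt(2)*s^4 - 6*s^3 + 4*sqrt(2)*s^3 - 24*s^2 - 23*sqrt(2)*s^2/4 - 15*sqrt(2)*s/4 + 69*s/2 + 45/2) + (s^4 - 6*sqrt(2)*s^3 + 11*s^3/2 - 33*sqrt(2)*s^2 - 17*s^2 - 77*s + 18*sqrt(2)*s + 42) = s^4 + sqrt(2)*s^4 - 2*sqrt(2)*s^3 - s^3/2 - 155*sqrt(2)*s^2/4 - 41*s^2 - 85*s/2 + 57*sqrt(2)*s/4 + 129/2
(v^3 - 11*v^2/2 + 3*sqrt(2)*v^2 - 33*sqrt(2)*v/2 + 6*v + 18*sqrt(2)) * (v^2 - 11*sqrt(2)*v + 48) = v^5 - 8*sqrt(2)*v^4 - 11*v^4/2 - 12*v^3 + 44*sqrt(2)*v^3 + 99*v^2 + 96*sqrt(2)*v^2 - 792*sqrt(2)*v - 108*v + 864*sqrt(2)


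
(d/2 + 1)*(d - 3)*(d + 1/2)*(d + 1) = d^4/2 + d^3/4 - 7*d^2/2 - 19*d/4 - 3/2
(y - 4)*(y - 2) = y^2 - 6*y + 8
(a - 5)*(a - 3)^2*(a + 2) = a^4 - 9*a^3 + 17*a^2 + 33*a - 90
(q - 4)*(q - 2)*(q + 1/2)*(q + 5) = q^4 - q^3/2 - 45*q^2/2 + 29*q + 20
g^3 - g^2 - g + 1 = (g - 1)^2*(g + 1)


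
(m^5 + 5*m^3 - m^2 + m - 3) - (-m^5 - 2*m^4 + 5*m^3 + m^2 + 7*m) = 2*m^5 + 2*m^4 - 2*m^2 - 6*m - 3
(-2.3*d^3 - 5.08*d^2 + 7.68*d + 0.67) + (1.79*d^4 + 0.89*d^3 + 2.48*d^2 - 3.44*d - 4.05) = 1.79*d^4 - 1.41*d^3 - 2.6*d^2 + 4.24*d - 3.38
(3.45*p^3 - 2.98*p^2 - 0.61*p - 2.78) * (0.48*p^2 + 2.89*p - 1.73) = 1.656*p^5 + 8.5401*p^4 - 14.8735*p^3 + 2.0581*p^2 - 6.9789*p + 4.8094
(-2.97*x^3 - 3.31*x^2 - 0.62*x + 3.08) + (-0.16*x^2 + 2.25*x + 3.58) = -2.97*x^3 - 3.47*x^2 + 1.63*x + 6.66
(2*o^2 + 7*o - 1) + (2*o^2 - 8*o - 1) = 4*o^2 - o - 2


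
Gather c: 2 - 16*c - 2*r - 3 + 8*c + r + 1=-8*c - r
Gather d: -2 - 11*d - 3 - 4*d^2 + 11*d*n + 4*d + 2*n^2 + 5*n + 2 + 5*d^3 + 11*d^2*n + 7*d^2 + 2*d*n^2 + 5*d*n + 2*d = 5*d^3 + d^2*(11*n + 3) + d*(2*n^2 + 16*n - 5) + 2*n^2 + 5*n - 3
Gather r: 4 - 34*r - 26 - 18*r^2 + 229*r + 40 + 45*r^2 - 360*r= 27*r^2 - 165*r + 18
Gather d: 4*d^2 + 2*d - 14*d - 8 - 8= 4*d^2 - 12*d - 16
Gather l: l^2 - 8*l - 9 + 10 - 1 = l^2 - 8*l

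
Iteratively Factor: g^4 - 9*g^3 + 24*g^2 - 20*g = (g - 2)*(g^3 - 7*g^2 + 10*g) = (g - 5)*(g - 2)*(g^2 - 2*g) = (g - 5)*(g - 2)^2*(g)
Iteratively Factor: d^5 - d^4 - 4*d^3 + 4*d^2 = (d - 2)*(d^4 + d^3 - 2*d^2) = d*(d - 2)*(d^3 + d^2 - 2*d) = d^2*(d - 2)*(d^2 + d - 2) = d^2*(d - 2)*(d + 2)*(d - 1)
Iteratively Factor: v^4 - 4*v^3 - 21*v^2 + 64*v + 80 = (v - 4)*(v^3 - 21*v - 20) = (v - 5)*(v - 4)*(v^2 + 5*v + 4) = (v - 5)*(v - 4)*(v + 4)*(v + 1)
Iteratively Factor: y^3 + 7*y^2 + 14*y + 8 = (y + 2)*(y^2 + 5*y + 4) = (y + 2)*(y + 4)*(y + 1)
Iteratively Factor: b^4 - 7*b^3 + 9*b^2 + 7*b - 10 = (b + 1)*(b^3 - 8*b^2 + 17*b - 10) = (b - 5)*(b + 1)*(b^2 - 3*b + 2) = (b - 5)*(b - 1)*(b + 1)*(b - 2)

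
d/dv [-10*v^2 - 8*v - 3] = -20*v - 8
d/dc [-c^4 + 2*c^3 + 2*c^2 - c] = -4*c^3 + 6*c^2 + 4*c - 1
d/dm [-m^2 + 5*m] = 5 - 2*m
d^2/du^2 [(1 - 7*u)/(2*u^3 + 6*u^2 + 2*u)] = (-21*u^5 - 57*u^4 - 32*u^3 + 30*u^2 + 9*u + 1)/(u^3*(u^6 + 9*u^5 + 30*u^4 + 45*u^3 + 30*u^2 + 9*u + 1))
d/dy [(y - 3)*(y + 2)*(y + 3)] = 3*y^2 + 4*y - 9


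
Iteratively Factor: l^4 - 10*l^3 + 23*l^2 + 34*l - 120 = (l - 3)*(l^3 - 7*l^2 + 2*l + 40) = (l - 3)*(l + 2)*(l^2 - 9*l + 20) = (l - 5)*(l - 3)*(l + 2)*(l - 4)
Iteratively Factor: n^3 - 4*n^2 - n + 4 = (n + 1)*(n^2 - 5*n + 4) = (n - 1)*(n + 1)*(n - 4)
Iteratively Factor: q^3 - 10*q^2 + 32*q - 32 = (q - 4)*(q^2 - 6*q + 8) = (q - 4)*(q - 2)*(q - 4)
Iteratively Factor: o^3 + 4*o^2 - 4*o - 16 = (o + 2)*(o^2 + 2*o - 8) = (o + 2)*(o + 4)*(o - 2)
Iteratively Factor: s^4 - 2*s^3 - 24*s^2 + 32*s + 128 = (s + 2)*(s^3 - 4*s^2 - 16*s + 64) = (s - 4)*(s + 2)*(s^2 - 16) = (s - 4)^2*(s + 2)*(s + 4)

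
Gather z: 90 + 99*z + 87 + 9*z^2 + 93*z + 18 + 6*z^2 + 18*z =15*z^2 + 210*z + 195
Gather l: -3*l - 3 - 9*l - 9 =-12*l - 12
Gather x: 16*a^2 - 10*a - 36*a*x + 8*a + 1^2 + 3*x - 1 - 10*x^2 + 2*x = 16*a^2 - 2*a - 10*x^2 + x*(5 - 36*a)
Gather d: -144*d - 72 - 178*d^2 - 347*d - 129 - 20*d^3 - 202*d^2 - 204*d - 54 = -20*d^3 - 380*d^2 - 695*d - 255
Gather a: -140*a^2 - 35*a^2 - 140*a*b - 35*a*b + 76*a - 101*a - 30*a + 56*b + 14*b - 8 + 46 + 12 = -175*a^2 + a*(-175*b - 55) + 70*b + 50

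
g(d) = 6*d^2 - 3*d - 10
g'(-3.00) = -39.00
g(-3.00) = 53.00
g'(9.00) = 105.00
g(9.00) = 449.00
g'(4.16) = 46.92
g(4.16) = 81.35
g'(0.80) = 6.60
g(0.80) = -8.56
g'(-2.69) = -35.28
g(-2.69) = 41.49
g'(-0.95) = -14.40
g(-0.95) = -1.74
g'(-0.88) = -13.56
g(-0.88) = -2.71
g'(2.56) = 27.72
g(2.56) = 21.64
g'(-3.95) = -50.40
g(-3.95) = 95.46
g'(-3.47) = -44.64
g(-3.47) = 72.66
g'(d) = 12*d - 3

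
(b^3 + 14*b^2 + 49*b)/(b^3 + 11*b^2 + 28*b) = (b + 7)/(b + 4)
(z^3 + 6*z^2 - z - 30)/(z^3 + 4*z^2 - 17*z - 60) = (z - 2)/(z - 4)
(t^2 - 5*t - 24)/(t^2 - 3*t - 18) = (t - 8)/(t - 6)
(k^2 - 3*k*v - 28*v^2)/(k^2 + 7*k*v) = (k^2 - 3*k*v - 28*v^2)/(k*(k + 7*v))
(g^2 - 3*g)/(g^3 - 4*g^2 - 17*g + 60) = g/(g^2 - g - 20)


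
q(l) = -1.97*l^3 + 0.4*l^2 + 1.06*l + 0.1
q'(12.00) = -840.38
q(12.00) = -3333.74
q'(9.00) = -470.45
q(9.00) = -1394.09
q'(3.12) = -53.97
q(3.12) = -52.53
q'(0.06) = 1.09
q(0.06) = 0.16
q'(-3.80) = -87.32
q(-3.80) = 109.95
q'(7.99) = -369.84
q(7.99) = -970.76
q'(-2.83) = -48.54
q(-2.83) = 44.95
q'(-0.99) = -5.52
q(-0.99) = 1.35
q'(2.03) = -21.67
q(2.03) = -12.58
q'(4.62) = -121.39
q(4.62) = -180.73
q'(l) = -5.91*l^2 + 0.8*l + 1.06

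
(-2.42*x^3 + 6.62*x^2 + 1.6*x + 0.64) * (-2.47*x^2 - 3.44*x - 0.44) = 5.9774*x^5 - 8.0266*x^4 - 25.66*x^3 - 9.9976*x^2 - 2.9056*x - 0.2816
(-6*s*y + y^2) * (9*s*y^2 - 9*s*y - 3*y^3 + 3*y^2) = -54*s^2*y^3 + 54*s^2*y^2 + 27*s*y^4 - 27*s*y^3 - 3*y^5 + 3*y^4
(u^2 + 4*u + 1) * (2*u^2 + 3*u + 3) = 2*u^4 + 11*u^3 + 17*u^2 + 15*u + 3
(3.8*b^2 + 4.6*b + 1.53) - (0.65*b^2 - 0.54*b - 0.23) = 3.15*b^2 + 5.14*b + 1.76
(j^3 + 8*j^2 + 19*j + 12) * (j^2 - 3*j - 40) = j^5 + 5*j^4 - 45*j^3 - 365*j^2 - 796*j - 480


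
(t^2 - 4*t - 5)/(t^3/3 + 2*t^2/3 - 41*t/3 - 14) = 3*(t - 5)/(t^2 + t - 42)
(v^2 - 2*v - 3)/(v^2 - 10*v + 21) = (v + 1)/(v - 7)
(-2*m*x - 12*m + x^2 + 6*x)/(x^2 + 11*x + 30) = (-2*m + x)/(x + 5)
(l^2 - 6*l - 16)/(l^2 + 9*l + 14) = (l - 8)/(l + 7)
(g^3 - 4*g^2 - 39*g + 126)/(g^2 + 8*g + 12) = (g^2 - 10*g + 21)/(g + 2)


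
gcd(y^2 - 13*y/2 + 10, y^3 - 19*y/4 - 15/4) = y - 5/2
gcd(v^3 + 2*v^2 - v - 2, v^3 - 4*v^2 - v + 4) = v^2 - 1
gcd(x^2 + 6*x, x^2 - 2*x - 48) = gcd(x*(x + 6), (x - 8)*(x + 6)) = x + 6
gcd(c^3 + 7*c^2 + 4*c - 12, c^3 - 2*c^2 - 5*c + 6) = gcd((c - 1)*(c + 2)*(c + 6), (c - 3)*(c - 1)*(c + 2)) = c^2 + c - 2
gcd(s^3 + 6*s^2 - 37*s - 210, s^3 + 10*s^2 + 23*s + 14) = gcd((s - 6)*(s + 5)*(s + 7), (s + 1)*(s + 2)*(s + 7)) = s + 7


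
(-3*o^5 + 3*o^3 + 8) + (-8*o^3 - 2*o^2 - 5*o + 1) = -3*o^5 - 5*o^3 - 2*o^2 - 5*o + 9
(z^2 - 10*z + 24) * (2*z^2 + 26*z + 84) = 2*z^4 + 6*z^3 - 128*z^2 - 216*z + 2016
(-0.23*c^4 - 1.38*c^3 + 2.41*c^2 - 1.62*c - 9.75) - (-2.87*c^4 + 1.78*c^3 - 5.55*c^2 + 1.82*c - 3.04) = 2.64*c^4 - 3.16*c^3 + 7.96*c^2 - 3.44*c - 6.71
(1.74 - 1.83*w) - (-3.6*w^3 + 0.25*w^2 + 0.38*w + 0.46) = 3.6*w^3 - 0.25*w^2 - 2.21*w + 1.28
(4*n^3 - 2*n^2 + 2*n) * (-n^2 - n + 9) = -4*n^5 - 2*n^4 + 36*n^3 - 20*n^2 + 18*n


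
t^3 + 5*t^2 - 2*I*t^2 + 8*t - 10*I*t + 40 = (t + 5)*(t - 4*I)*(t + 2*I)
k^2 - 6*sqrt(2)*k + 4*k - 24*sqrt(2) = (k + 4)*(k - 6*sqrt(2))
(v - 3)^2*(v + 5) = v^3 - v^2 - 21*v + 45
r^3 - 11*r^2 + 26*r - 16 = (r - 8)*(r - 2)*(r - 1)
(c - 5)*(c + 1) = c^2 - 4*c - 5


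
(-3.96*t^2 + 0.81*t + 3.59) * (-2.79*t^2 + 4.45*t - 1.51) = 11.0484*t^4 - 19.8819*t^3 - 0.432*t^2 + 14.7524*t - 5.4209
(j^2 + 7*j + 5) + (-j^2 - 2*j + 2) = 5*j + 7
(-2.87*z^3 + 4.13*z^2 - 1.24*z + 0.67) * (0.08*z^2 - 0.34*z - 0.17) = -0.2296*z^5 + 1.3062*z^4 - 1.0155*z^3 - 0.2269*z^2 - 0.017*z - 0.1139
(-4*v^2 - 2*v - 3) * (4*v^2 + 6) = -16*v^4 - 8*v^3 - 36*v^2 - 12*v - 18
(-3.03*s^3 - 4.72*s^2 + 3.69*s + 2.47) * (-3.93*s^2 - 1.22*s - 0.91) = 11.9079*s^5 + 22.2462*s^4 - 5.986*s^3 - 9.9137*s^2 - 6.3713*s - 2.2477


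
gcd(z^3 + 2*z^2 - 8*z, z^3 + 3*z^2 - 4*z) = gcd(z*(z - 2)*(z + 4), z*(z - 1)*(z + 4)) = z^2 + 4*z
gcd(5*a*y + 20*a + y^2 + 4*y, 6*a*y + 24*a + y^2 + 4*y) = y + 4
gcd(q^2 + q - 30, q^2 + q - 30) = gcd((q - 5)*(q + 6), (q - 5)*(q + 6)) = q^2 + q - 30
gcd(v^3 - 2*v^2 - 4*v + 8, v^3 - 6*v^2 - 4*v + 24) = v^2 - 4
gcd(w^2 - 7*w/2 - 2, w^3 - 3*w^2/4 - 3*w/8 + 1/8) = w + 1/2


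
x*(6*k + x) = 6*k*x + x^2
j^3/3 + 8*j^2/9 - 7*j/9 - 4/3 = (j/3 + 1)*(j - 4/3)*(j + 1)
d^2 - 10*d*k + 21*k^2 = (d - 7*k)*(d - 3*k)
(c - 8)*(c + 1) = c^2 - 7*c - 8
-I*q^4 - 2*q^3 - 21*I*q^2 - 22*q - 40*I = (q - 5*I)*(q - 2*I)*(q + 4*I)*(-I*q + 1)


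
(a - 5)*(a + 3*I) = a^2 - 5*a + 3*I*a - 15*I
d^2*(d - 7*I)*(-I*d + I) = -I*d^4 - 7*d^3 + I*d^3 + 7*d^2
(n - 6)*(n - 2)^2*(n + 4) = n^4 - 6*n^3 - 12*n^2 + 88*n - 96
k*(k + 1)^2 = k^3 + 2*k^2 + k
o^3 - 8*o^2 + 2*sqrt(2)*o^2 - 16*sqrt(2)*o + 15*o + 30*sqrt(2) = (o - 5)*(o - 3)*(o + 2*sqrt(2))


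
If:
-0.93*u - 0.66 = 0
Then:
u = -0.71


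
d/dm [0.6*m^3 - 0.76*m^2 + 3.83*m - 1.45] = 1.8*m^2 - 1.52*m + 3.83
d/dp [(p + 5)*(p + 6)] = 2*p + 11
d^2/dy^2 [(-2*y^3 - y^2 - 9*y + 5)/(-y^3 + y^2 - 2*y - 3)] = 2*(3*y^6 + 15*y^5 - 99*y^4 + 26*y^3 - 162*y^2 + 210*y - 80)/(y^9 - 3*y^8 + 9*y^7 - 4*y^6 + 33*y^4 - y^3 + 9*y^2 + 54*y + 27)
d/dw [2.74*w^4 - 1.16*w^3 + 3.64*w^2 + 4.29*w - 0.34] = 10.96*w^3 - 3.48*w^2 + 7.28*w + 4.29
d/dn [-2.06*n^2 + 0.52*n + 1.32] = 0.52 - 4.12*n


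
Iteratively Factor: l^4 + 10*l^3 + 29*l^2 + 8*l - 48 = (l + 4)*(l^3 + 6*l^2 + 5*l - 12) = (l + 4)^2*(l^2 + 2*l - 3) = (l - 1)*(l + 4)^2*(l + 3)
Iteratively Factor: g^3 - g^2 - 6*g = (g + 2)*(g^2 - 3*g) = g*(g + 2)*(g - 3)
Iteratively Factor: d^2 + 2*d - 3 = (d - 1)*(d + 3)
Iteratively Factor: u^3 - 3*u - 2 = (u - 2)*(u^2 + 2*u + 1) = (u - 2)*(u + 1)*(u + 1)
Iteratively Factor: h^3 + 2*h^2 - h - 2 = (h - 1)*(h^2 + 3*h + 2) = (h - 1)*(h + 1)*(h + 2)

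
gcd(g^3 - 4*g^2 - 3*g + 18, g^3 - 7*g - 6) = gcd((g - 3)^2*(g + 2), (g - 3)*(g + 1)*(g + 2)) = g^2 - g - 6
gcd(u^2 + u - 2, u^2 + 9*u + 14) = u + 2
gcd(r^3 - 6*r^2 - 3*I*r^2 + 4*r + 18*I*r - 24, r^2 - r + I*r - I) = r + I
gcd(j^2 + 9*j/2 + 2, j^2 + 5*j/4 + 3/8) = j + 1/2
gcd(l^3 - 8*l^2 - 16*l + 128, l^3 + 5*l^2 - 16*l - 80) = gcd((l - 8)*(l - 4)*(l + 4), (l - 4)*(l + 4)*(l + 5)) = l^2 - 16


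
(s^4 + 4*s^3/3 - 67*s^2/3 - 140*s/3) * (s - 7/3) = s^5 - s^4 - 229*s^3/9 + 49*s^2/9 + 980*s/9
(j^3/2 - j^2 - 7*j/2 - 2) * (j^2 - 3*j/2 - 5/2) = j^5/2 - 7*j^4/4 - 13*j^3/4 + 23*j^2/4 + 47*j/4 + 5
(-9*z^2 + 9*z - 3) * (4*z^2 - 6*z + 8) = -36*z^4 + 90*z^3 - 138*z^2 + 90*z - 24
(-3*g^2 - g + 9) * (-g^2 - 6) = 3*g^4 + g^3 + 9*g^2 + 6*g - 54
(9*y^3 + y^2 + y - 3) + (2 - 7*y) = 9*y^3 + y^2 - 6*y - 1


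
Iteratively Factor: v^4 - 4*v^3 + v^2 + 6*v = (v)*(v^3 - 4*v^2 + v + 6) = v*(v - 3)*(v^2 - v - 2) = v*(v - 3)*(v + 1)*(v - 2)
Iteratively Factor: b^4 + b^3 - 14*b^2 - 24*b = (b)*(b^3 + b^2 - 14*b - 24) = b*(b + 2)*(b^2 - b - 12) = b*(b + 2)*(b + 3)*(b - 4)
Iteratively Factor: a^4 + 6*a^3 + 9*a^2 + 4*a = (a + 4)*(a^3 + 2*a^2 + a) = (a + 1)*(a + 4)*(a^2 + a) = (a + 1)^2*(a + 4)*(a)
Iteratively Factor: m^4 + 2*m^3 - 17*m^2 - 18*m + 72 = (m + 4)*(m^3 - 2*m^2 - 9*m + 18) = (m + 3)*(m + 4)*(m^2 - 5*m + 6) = (m - 2)*(m + 3)*(m + 4)*(m - 3)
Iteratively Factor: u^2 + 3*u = (u)*(u + 3)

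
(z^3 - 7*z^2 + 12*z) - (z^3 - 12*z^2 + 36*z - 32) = 5*z^2 - 24*z + 32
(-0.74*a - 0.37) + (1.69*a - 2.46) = 0.95*a - 2.83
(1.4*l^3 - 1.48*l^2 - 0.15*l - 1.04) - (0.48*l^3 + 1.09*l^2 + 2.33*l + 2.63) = 0.92*l^3 - 2.57*l^2 - 2.48*l - 3.67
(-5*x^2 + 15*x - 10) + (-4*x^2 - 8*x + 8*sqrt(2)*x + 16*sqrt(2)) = -9*x^2 + 7*x + 8*sqrt(2)*x - 10 + 16*sqrt(2)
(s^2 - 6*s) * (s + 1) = s^3 - 5*s^2 - 6*s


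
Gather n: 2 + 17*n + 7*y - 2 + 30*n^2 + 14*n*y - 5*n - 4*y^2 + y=30*n^2 + n*(14*y + 12) - 4*y^2 + 8*y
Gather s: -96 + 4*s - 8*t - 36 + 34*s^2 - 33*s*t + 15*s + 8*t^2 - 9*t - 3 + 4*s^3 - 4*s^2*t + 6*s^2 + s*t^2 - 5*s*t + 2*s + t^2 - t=4*s^3 + s^2*(40 - 4*t) + s*(t^2 - 38*t + 21) + 9*t^2 - 18*t - 135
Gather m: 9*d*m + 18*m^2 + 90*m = 18*m^2 + m*(9*d + 90)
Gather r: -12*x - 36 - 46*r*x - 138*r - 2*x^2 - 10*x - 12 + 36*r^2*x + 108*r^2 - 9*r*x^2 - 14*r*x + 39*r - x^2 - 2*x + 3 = r^2*(36*x + 108) + r*(-9*x^2 - 60*x - 99) - 3*x^2 - 24*x - 45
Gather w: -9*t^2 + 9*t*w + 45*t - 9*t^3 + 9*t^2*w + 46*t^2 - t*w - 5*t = -9*t^3 + 37*t^2 + 40*t + w*(9*t^2 + 8*t)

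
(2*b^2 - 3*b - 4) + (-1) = 2*b^2 - 3*b - 5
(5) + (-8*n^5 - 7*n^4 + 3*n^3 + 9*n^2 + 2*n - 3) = -8*n^5 - 7*n^4 + 3*n^3 + 9*n^2 + 2*n + 2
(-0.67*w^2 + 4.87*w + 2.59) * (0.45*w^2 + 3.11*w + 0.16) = -0.3015*w^4 + 0.1078*w^3 + 16.204*w^2 + 8.8341*w + 0.4144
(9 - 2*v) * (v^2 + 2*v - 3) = -2*v^3 + 5*v^2 + 24*v - 27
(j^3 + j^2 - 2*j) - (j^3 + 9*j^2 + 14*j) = -8*j^2 - 16*j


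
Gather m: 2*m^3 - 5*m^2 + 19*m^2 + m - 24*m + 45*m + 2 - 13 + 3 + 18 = 2*m^3 + 14*m^2 + 22*m + 10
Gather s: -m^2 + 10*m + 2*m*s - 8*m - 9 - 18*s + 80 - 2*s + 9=-m^2 + 2*m + s*(2*m - 20) + 80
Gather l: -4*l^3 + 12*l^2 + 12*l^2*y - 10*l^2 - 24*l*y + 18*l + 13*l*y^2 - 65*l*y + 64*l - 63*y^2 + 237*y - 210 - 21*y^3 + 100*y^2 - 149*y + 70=-4*l^3 + l^2*(12*y + 2) + l*(13*y^2 - 89*y + 82) - 21*y^3 + 37*y^2 + 88*y - 140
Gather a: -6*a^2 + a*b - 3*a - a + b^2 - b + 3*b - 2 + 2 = -6*a^2 + a*(b - 4) + b^2 + 2*b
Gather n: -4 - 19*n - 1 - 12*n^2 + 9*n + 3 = -12*n^2 - 10*n - 2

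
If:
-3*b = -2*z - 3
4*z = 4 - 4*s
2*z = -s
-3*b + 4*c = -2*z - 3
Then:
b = 1/3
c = 0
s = 2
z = -1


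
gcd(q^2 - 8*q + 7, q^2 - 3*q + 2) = q - 1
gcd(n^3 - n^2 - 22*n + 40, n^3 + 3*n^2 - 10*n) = n^2 + 3*n - 10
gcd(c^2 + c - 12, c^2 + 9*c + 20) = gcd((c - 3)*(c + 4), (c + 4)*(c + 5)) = c + 4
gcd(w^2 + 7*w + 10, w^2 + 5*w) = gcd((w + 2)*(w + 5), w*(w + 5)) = w + 5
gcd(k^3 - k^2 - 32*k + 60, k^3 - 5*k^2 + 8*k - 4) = k - 2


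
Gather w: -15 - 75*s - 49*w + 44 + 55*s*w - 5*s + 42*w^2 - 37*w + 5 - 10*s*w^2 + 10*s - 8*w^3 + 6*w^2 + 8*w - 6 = -70*s - 8*w^3 + w^2*(48 - 10*s) + w*(55*s - 78) + 28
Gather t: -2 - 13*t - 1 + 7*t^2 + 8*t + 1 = 7*t^2 - 5*t - 2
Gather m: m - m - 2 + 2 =0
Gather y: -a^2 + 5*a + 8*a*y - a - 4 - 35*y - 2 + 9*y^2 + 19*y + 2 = -a^2 + 4*a + 9*y^2 + y*(8*a - 16) - 4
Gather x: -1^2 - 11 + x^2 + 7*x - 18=x^2 + 7*x - 30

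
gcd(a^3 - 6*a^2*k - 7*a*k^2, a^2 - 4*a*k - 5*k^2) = a + k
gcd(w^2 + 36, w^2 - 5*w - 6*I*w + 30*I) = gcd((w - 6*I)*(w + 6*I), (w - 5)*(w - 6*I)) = w - 6*I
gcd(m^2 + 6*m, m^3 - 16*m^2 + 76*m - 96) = 1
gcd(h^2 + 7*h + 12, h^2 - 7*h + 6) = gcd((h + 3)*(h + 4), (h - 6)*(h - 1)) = 1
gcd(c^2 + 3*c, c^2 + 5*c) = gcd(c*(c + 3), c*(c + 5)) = c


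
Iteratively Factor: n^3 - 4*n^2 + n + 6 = (n - 2)*(n^2 - 2*n - 3) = (n - 2)*(n + 1)*(n - 3)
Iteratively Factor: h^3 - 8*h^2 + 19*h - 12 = (h - 1)*(h^2 - 7*h + 12) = (h - 4)*(h - 1)*(h - 3)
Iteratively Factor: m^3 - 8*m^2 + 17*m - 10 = (m - 5)*(m^2 - 3*m + 2) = (m - 5)*(m - 1)*(m - 2)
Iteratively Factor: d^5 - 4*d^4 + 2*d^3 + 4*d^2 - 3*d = (d - 1)*(d^4 - 3*d^3 - d^2 + 3*d) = (d - 1)^2*(d^3 - 2*d^2 - 3*d) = (d - 1)^2*(d + 1)*(d^2 - 3*d) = (d - 3)*(d - 1)^2*(d + 1)*(d)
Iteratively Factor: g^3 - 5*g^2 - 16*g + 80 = (g - 5)*(g^2 - 16) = (g - 5)*(g + 4)*(g - 4)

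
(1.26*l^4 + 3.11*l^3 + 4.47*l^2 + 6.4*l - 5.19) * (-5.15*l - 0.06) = -6.489*l^5 - 16.0921*l^4 - 23.2071*l^3 - 33.2282*l^2 + 26.3445*l + 0.3114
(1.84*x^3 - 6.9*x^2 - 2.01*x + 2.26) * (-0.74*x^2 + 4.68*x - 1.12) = -1.3616*x^5 + 13.7172*x^4 - 32.8654*x^3 - 3.3512*x^2 + 12.828*x - 2.5312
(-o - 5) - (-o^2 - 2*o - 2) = o^2 + o - 3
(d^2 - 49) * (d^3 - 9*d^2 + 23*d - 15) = d^5 - 9*d^4 - 26*d^3 + 426*d^2 - 1127*d + 735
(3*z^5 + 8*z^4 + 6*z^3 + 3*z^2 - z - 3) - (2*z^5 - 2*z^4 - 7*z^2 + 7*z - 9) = z^5 + 10*z^4 + 6*z^3 + 10*z^2 - 8*z + 6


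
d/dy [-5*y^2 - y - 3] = -10*y - 1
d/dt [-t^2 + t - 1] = 1 - 2*t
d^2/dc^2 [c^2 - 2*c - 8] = 2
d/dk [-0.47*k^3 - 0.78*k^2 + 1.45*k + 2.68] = -1.41*k^2 - 1.56*k + 1.45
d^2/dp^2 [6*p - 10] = 0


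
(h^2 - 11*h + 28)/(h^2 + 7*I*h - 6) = (h^2 - 11*h + 28)/(h^2 + 7*I*h - 6)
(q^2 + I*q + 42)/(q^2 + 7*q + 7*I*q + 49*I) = (q - 6*I)/(q + 7)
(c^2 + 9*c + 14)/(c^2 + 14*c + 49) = (c + 2)/(c + 7)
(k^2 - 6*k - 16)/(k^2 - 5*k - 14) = (k - 8)/(k - 7)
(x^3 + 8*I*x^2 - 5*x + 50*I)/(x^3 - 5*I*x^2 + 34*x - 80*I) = (x + 5*I)/(x - 8*I)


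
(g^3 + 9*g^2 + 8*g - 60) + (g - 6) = g^3 + 9*g^2 + 9*g - 66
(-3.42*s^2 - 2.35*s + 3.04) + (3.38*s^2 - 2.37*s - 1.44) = -0.04*s^2 - 4.72*s + 1.6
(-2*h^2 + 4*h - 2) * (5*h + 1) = -10*h^3 + 18*h^2 - 6*h - 2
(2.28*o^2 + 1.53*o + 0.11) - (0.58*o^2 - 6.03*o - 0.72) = 1.7*o^2 + 7.56*o + 0.83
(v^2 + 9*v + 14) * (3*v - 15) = 3*v^3 + 12*v^2 - 93*v - 210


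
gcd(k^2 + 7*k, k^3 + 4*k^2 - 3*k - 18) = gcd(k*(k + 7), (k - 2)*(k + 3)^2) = 1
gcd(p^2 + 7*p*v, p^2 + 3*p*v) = p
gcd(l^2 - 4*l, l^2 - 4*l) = l^2 - 4*l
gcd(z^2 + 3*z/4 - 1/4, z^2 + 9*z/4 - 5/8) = z - 1/4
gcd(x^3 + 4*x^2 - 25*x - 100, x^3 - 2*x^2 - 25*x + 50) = x^2 - 25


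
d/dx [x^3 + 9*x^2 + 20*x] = 3*x^2 + 18*x + 20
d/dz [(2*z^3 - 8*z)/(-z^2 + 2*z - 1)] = 2*(-z^3 + 3*z^2 - 4*z - 4)/(z^3 - 3*z^2 + 3*z - 1)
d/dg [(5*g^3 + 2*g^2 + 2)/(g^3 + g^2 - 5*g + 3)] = (3*g^3 - 47*g^2 - 18*g - 10)/(g^5 + 3*g^4 - 6*g^3 - 10*g^2 + 21*g - 9)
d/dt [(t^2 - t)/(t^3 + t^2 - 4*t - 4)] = (-t*(t - 1)*(3*t^2 + 2*t - 4) + (2*t - 1)*(t^3 + t^2 - 4*t - 4))/(t^3 + t^2 - 4*t - 4)^2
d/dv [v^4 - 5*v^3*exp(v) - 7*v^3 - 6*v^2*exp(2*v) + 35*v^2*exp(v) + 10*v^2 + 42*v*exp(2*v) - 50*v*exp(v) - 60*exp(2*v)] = -5*v^3*exp(v) + 4*v^3 - 12*v^2*exp(2*v) + 20*v^2*exp(v) - 21*v^2 + 72*v*exp(2*v) + 20*v*exp(v) + 20*v - 78*exp(2*v) - 50*exp(v)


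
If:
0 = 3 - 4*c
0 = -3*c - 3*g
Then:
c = 3/4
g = -3/4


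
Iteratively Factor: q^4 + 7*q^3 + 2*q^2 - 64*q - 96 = (q - 3)*(q^3 + 10*q^2 + 32*q + 32) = (q - 3)*(q + 4)*(q^2 + 6*q + 8) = (q - 3)*(q + 4)^2*(q + 2)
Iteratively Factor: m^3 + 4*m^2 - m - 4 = (m - 1)*(m^2 + 5*m + 4) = (m - 1)*(m + 4)*(m + 1)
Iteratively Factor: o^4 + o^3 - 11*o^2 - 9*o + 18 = (o + 3)*(o^3 - 2*o^2 - 5*o + 6) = (o - 1)*(o + 3)*(o^2 - o - 6) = (o - 3)*(o - 1)*(o + 3)*(o + 2)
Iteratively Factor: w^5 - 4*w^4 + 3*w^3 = (w - 1)*(w^4 - 3*w^3) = w*(w - 1)*(w^3 - 3*w^2) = w^2*(w - 1)*(w^2 - 3*w) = w^2*(w - 3)*(w - 1)*(w)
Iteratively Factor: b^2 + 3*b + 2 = (b + 1)*(b + 2)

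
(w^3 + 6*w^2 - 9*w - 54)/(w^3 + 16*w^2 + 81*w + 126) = (w - 3)/(w + 7)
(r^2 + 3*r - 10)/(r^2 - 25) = (r - 2)/(r - 5)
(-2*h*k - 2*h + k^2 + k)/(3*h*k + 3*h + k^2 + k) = (-2*h + k)/(3*h + k)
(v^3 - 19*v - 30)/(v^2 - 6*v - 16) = (v^2 - 2*v - 15)/(v - 8)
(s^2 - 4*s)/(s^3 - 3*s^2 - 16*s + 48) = s/(s^2 + s - 12)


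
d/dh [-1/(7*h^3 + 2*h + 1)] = (21*h^2 + 2)/(7*h^3 + 2*h + 1)^2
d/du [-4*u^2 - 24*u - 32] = -8*u - 24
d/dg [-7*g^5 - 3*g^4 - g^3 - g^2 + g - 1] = -35*g^4 - 12*g^3 - 3*g^2 - 2*g + 1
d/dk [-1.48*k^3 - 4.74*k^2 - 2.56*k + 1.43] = -4.44*k^2 - 9.48*k - 2.56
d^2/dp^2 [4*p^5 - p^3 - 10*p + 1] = 80*p^3 - 6*p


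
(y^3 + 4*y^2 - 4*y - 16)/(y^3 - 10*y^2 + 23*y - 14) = (y^2 + 6*y + 8)/(y^2 - 8*y + 7)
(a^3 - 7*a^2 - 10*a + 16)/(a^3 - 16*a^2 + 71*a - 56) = (a + 2)/(a - 7)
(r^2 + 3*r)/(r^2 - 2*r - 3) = r*(r + 3)/(r^2 - 2*r - 3)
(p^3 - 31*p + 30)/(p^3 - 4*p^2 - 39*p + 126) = (p^2 - 6*p + 5)/(p^2 - 10*p + 21)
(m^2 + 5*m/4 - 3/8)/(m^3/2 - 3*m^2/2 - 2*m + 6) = (8*m^2 + 10*m - 3)/(4*(m^3 - 3*m^2 - 4*m + 12))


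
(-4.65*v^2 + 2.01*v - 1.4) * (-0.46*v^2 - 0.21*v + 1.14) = 2.139*v^4 + 0.0519000000000001*v^3 - 5.0791*v^2 + 2.5854*v - 1.596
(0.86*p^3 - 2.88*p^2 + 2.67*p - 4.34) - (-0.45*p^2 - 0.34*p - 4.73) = 0.86*p^3 - 2.43*p^2 + 3.01*p + 0.390000000000001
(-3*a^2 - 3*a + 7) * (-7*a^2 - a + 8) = 21*a^4 + 24*a^3 - 70*a^2 - 31*a + 56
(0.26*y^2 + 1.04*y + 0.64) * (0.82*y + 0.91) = 0.2132*y^3 + 1.0894*y^2 + 1.4712*y + 0.5824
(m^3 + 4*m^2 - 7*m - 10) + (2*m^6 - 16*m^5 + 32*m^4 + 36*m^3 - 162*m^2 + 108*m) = 2*m^6 - 16*m^5 + 32*m^4 + 37*m^3 - 158*m^2 + 101*m - 10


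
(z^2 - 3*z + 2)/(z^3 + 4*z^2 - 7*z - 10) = (z - 1)/(z^2 + 6*z + 5)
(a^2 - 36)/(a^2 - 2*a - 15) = (36 - a^2)/(-a^2 + 2*a + 15)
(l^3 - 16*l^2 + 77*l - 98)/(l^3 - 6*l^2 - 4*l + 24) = (l^2 - 14*l + 49)/(l^2 - 4*l - 12)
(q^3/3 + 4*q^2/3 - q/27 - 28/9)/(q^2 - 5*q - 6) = (-9*q^3 - 36*q^2 + q + 84)/(27*(-q^2 + 5*q + 6))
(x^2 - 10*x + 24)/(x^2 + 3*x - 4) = (x^2 - 10*x + 24)/(x^2 + 3*x - 4)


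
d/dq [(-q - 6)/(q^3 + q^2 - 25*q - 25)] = (-q^3 - q^2 + 25*q + (q + 6)*(3*q^2 + 2*q - 25) + 25)/(q^3 + q^2 - 25*q - 25)^2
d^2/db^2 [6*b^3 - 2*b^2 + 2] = 36*b - 4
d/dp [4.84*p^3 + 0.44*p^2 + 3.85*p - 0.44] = 14.52*p^2 + 0.88*p + 3.85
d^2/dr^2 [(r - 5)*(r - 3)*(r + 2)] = 6*r - 12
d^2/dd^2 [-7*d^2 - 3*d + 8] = -14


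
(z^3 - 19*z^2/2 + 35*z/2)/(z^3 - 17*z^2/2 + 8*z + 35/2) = z/(z + 1)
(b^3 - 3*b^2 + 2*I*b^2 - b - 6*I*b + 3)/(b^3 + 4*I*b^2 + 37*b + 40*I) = (b^2 + b*(-3 + I) - 3*I)/(b^2 + 3*I*b + 40)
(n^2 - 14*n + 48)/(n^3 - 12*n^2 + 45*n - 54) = (n - 8)/(n^2 - 6*n + 9)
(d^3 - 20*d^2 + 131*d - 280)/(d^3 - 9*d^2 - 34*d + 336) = (d - 5)/(d + 6)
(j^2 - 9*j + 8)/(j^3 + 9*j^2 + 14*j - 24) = (j - 8)/(j^2 + 10*j + 24)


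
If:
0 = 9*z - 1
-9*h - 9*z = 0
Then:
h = -1/9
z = 1/9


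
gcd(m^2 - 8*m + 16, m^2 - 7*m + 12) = m - 4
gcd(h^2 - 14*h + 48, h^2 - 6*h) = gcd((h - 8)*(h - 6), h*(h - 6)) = h - 6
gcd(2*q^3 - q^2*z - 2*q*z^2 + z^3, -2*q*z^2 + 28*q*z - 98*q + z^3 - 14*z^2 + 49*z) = -2*q + z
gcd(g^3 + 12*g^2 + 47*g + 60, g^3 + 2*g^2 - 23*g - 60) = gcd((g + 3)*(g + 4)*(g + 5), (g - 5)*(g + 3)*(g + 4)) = g^2 + 7*g + 12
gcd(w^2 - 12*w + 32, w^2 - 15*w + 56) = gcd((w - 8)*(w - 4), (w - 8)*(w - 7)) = w - 8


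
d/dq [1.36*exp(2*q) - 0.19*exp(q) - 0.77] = (2.72*exp(q) - 0.19)*exp(q)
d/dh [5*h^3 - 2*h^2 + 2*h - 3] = 15*h^2 - 4*h + 2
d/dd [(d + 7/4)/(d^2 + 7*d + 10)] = (d^2 + 7*d - (2*d + 7)*(4*d + 7)/4 + 10)/(d^2 + 7*d + 10)^2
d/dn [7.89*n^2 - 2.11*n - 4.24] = 15.78*n - 2.11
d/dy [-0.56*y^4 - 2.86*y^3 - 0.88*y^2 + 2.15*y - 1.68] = -2.24*y^3 - 8.58*y^2 - 1.76*y + 2.15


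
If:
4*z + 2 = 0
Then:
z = -1/2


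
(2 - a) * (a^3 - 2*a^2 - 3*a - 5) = -a^4 + 4*a^3 - a^2 - a - 10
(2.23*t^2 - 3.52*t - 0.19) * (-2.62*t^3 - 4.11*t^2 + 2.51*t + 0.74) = -5.8426*t^5 + 0.0571000000000002*t^4 + 20.5623*t^3 - 6.4041*t^2 - 3.0817*t - 0.1406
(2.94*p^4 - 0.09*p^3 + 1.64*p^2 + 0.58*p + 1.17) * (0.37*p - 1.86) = 1.0878*p^5 - 5.5017*p^4 + 0.7742*p^3 - 2.8358*p^2 - 0.6459*p - 2.1762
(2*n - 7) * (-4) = 28 - 8*n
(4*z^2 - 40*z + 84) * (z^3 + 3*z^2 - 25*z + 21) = 4*z^5 - 28*z^4 - 136*z^3 + 1336*z^2 - 2940*z + 1764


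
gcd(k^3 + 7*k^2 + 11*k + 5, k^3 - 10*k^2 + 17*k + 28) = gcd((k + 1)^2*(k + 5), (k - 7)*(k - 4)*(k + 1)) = k + 1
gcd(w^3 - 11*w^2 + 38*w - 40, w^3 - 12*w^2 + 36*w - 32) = w - 2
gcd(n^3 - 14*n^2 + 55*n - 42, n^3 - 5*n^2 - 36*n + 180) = n - 6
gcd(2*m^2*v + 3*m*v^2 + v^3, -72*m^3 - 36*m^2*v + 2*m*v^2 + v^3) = 2*m + v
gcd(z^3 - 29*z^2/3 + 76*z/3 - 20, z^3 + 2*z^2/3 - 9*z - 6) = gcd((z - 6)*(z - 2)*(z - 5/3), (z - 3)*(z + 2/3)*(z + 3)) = 1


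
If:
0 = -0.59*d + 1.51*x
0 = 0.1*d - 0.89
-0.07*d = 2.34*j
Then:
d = 8.90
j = -0.27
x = 3.48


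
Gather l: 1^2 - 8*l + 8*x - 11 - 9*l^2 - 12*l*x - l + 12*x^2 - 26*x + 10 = -9*l^2 + l*(-12*x - 9) + 12*x^2 - 18*x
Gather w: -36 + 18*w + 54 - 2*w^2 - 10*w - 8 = -2*w^2 + 8*w + 10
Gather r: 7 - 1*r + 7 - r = 14 - 2*r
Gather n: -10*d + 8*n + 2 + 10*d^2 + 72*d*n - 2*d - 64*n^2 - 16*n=10*d^2 - 12*d - 64*n^2 + n*(72*d - 8) + 2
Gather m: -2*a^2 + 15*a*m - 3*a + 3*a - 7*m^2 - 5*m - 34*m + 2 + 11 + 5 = -2*a^2 - 7*m^2 + m*(15*a - 39) + 18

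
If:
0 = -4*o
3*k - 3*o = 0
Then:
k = 0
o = 0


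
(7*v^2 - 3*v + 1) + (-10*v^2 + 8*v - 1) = -3*v^2 + 5*v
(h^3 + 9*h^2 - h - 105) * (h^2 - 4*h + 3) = h^5 + 5*h^4 - 34*h^3 - 74*h^2 + 417*h - 315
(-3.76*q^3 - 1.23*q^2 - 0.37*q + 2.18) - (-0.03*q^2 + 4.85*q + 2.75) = -3.76*q^3 - 1.2*q^2 - 5.22*q - 0.57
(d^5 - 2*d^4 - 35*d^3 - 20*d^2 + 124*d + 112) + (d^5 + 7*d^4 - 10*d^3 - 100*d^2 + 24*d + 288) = 2*d^5 + 5*d^4 - 45*d^3 - 120*d^2 + 148*d + 400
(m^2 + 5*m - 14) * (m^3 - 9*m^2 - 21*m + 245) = m^5 - 4*m^4 - 80*m^3 + 266*m^2 + 1519*m - 3430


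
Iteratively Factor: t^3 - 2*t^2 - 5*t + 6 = (t - 1)*(t^2 - t - 6) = (t - 3)*(t - 1)*(t + 2)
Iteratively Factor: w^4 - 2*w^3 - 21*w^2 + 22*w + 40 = (w + 1)*(w^3 - 3*w^2 - 18*w + 40) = (w - 5)*(w + 1)*(w^2 + 2*w - 8) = (w - 5)*(w + 1)*(w + 4)*(w - 2)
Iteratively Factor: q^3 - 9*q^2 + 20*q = (q - 5)*(q^2 - 4*q) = q*(q - 5)*(q - 4)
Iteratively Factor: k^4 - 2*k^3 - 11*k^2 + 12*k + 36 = (k - 3)*(k^3 + k^2 - 8*k - 12) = (k - 3)^2*(k^2 + 4*k + 4) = (k - 3)^2*(k + 2)*(k + 2)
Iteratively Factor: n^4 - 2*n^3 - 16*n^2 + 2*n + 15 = (n - 1)*(n^3 - n^2 - 17*n - 15) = (n - 1)*(n + 1)*(n^2 - 2*n - 15) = (n - 5)*(n - 1)*(n + 1)*(n + 3)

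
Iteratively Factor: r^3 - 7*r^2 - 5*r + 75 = (r - 5)*(r^2 - 2*r - 15) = (r - 5)*(r + 3)*(r - 5)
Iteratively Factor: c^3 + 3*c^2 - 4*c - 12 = (c + 2)*(c^2 + c - 6) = (c - 2)*(c + 2)*(c + 3)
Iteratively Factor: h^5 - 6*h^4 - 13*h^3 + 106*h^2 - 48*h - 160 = (h + 4)*(h^4 - 10*h^3 + 27*h^2 - 2*h - 40) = (h + 1)*(h + 4)*(h^3 - 11*h^2 + 38*h - 40) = (h - 2)*(h + 1)*(h + 4)*(h^2 - 9*h + 20) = (h - 4)*(h - 2)*(h + 1)*(h + 4)*(h - 5)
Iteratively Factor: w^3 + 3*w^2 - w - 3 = (w + 3)*(w^2 - 1) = (w + 1)*(w + 3)*(w - 1)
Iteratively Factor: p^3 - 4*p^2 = (p)*(p^2 - 4*p) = p^2*(p - 4)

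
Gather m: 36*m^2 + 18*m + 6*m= 36*m^2 + 24*m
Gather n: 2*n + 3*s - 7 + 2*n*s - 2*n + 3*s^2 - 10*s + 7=2*n*s + 3*s^2 - 7*s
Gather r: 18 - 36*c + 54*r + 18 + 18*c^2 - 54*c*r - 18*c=18*c^2 - 54*c + r*(54 - 54*c) + 36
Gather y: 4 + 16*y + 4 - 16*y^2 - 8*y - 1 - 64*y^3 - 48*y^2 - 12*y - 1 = -64*y^3 - 64*y^2 - 4*y + 6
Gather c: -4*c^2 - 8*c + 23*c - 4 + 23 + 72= -4*c^2 + 15*c + 91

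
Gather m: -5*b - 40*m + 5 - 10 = -5*b - 40*m - 5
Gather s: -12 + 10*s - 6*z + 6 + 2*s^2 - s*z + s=2*s^2 + s*(11 - z) - 6*z - 6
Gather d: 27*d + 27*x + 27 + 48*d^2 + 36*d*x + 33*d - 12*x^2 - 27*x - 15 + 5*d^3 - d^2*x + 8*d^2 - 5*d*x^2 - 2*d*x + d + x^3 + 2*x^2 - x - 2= 5*d^3 + d^2*(56 - x) + d*(-5*x^2 + 34*x + 61) + x^3 - 10*x^2 - x + 10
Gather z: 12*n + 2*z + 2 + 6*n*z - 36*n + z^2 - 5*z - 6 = -24*n + z^2 + z*(6*n - 3) - 4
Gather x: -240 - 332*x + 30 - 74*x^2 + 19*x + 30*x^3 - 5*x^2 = 30*x^3 - 79*x^2 - 313*x - 210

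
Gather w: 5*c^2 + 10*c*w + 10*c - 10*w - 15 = 5*c^2 + 10*c + w*(10*c - 10) - 15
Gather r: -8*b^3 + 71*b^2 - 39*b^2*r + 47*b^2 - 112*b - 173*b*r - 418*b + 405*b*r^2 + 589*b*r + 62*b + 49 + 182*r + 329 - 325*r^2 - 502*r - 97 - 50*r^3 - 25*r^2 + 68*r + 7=-8*b^3 + 118*b^2 - 468*b - 50*r^3 + r^2*(405*b - 350) + r*(-39*b^2 + 416*b - 252) + 288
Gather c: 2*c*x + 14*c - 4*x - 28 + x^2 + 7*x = c*(2*x + 14) + x^2 + 3*x - 28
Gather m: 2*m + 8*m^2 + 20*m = 8*m^2 + 22*m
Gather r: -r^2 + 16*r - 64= -r^2 + 16*r - 64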